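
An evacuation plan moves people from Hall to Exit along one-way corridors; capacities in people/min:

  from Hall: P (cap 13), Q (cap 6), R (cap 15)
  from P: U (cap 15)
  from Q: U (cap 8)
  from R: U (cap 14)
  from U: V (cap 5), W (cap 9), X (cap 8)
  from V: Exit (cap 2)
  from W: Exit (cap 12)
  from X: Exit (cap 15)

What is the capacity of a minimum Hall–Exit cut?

Augment Hall→P→U→V→Exit: bottleneck 2, flow now 2.
Augment Hall→P→U→W→Exit: bottleneck 9, flow now 11.
Augment Hall→P→U→X→Exit: bottleneck 2, flow now 13.
Augment Hall→Q→U→X→Exit: bottleneck 6, flow now 19.
No augmenting path remains; maximum flow = 19.
By max-flow min-cut, the minimum cut capacity equals the max flow.
In the residual graph, reachable from Hall: {Hall, P, Q, R, U, V}.
Min-cut edges: U→W (9), U→X (8), V→Exit (2); capacity 9 + 8 + 2 = 19.

19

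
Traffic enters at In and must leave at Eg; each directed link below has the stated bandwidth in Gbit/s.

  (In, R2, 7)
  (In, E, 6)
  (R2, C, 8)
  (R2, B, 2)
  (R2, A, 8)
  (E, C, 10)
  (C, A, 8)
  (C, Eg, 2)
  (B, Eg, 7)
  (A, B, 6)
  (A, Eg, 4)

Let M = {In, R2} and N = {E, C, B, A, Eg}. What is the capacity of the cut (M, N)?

24

Edges leaving {In, R2}: In→E (6), R2→C (8), R2→B (2), R2→A (8).
Cut capacity = 6 + 8 + 2 + 8 = 24.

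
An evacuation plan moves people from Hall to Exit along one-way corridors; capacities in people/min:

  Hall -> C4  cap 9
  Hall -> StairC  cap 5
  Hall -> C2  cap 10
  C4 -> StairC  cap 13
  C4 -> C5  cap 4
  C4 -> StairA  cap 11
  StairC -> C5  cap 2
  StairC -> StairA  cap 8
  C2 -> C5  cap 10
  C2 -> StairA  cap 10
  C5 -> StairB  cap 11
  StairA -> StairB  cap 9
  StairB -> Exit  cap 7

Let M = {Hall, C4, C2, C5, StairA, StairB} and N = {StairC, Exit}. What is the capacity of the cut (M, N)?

25

Edges leaving {Hall, C4, C2, C5, StairA, StairB}: Hall→StairC (5), C4→StairC (13), StairB→Exit (7).
Cut capacity = 5 + 13 + 7 = 25.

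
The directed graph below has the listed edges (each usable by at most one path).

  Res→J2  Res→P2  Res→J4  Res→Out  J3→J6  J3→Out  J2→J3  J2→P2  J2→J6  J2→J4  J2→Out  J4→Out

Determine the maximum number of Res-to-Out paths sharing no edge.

Assign every edge capacity 1; by Menger, the answer equals the max flow.
Path Res→Out (+1); total 1.
Path Res→J2→Out (+1); total 2.
Path Res→J4→Out (+1); total 3.
No residual Res→Out path; max flow = 3.
Certifying cut of size 3: {Res→J2, Res→J4, Res→Out}.

3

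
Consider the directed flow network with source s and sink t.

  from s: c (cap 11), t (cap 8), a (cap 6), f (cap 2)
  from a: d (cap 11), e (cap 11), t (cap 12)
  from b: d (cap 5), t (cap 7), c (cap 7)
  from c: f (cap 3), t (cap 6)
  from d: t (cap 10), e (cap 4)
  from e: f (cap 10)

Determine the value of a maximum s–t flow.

Augment s→t: bottleneck 8, flow now 8.
Augment s→a→t: bottleneck 6, flow now 14.
Augment s→c→t: bottleneck 6, flow now 20.
No augmenting path remains; maximum flow = 20.
In the residual graph, reachable from s: {s, c, f}.
Min-cut edges: s→a (6), s→t (8), c→t (6); capacity 6 + 8 + 6 = 20.
This cut is saturated, so no flow can exceed 20.

20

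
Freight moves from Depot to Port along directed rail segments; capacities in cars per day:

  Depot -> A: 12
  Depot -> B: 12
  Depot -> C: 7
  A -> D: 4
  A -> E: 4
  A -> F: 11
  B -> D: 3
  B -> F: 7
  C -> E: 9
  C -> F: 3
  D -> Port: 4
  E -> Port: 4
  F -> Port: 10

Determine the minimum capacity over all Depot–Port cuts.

Augment Depot→A→D→Port: bottleneck 4, flow now 4.
Augment Depot→A→E→Port: bottleneck 4, flow now 8.
Augment Depot→A→F→Port: bottleneck 4, flow now 12.
Augment Depot→B→F→Port: bottleneck 6, flow now 18.
No augmenting path remains; maximum flow = 18.
By max-flow min-cut, the minimum cut capacity equals the max flow.
In the residual graph, reachable from Depot: {Depot, A, B, C, D, E, F}.
Min-cut edges: D→Port (4), E→Port (4), F→Port (10); capacity 4 + 4 + 10 = 18.

18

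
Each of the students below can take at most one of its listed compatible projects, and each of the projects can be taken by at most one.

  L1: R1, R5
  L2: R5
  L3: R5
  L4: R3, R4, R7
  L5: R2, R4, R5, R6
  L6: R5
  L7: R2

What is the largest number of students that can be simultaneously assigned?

Unit-capacity flow: source→left, listed edges, right→sink; max matching = max flow.
Augmenting path L1→R1 (+1); matched 1.
Augmenting path L2→R5 (+1); matched 2.
Augmenting path L4→R3 (+1); matched 3.
Augmenting path L5→R2 (+1); matched 4.
Augmenting path L7→R2→L5→R4 (+1); matched 5.
No augmenting path remains; maximum matching = 5.
König certificate: {L1, L4, L5, L7, R5} is a vertex cover of size 5 (every listed pair touches it), so no matching can be larger.

5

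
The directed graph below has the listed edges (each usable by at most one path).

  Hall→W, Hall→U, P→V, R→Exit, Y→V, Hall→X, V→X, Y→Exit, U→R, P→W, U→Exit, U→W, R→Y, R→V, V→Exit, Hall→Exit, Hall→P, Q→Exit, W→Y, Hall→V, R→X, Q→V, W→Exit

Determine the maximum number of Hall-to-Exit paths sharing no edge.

5

Assign every edge capacity 1; by Menger, the answer equals the max flow.
Path Hall→Exit (+1); total 1.
Path Hall→U→Exit (+1); total 2.
Path Hall→V→Exit (+1); total 3.
Path Hall→W→Exit (+1); total 4.
Path Hall→P→W→Y→Exit (+1); total 5.
No residual Hall→Exit path; max flow = 5.
Certifying cut of size 5: {Hall→Exit, Hall→P, Hall→U, Hall→V, Hall→W}.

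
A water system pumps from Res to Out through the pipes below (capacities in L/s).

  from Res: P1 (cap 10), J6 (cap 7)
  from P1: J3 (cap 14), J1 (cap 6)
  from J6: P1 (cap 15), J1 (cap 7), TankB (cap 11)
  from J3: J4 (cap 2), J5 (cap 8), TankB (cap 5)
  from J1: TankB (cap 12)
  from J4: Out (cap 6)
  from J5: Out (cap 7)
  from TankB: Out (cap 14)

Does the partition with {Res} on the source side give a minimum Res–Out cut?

Yes — it is a minimum cut (capacity 17).

Given cut capacity: 10 + 7 = 17.
Augment Res→J6→TankB→Out: bottleneck 7, flow now 7.
Augment Res→P1→J3→J4→Out: bottleneck 2, flow now 9.
Augment Res→P1→J3→J5→Out: bottleneck 7, flow now 16.
Augment Res→P1→J3→TankB→Out: bottleneck 1, flow now 17.
No augmenting path remains; maximum flow = 17.
Cut capacity 17 equals the max flow, so it is a minimum cut.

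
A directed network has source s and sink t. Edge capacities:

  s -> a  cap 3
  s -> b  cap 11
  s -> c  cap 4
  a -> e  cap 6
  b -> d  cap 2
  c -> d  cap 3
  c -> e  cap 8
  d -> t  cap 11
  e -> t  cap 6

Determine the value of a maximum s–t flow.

9

Augment s→a→e→t: bottleneck 3, flow now 3.
Augment s→b→d→t: bottleneck 2, flow now 5.
Augment s→c→d→t: bottleneck 3, flow now 8.
Augment s→c→e→t: bottleneck 1, flow now 9.
No augmenting path remains; maximum flow = 9.
In the residual graph, reachable from s: {s, b}.
Min-cut edges: s→a (3), s→c (4), b→d (2); capacity 3 + 4 + 2 = 9.
This cut is saturated, so no flow can exceed 9.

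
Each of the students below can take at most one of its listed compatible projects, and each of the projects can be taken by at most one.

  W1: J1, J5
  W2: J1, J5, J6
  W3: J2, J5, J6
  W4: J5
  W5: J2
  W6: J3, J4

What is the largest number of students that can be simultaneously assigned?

5

Unit-capacity flow: source→left, listed edges, right→sink; max matching = max flow.
Augmenting path W1→J1 (+1); matched 1.
Augmenting path W2→J5 (+1); matched 2.
Augmenting path W3→J2 (+1); matched 3.
Augmenting path W6→J3 (+1); matched 4.
Augmenting path W4→J5→W2→J6 (+1); matched 5.
No augmenting path remains; maximum matching = 5.
König certificate: {W6, J1, J2, J5, J6} is a vertex cover of size 5 (every listed pair touches it), so no matching can be larger.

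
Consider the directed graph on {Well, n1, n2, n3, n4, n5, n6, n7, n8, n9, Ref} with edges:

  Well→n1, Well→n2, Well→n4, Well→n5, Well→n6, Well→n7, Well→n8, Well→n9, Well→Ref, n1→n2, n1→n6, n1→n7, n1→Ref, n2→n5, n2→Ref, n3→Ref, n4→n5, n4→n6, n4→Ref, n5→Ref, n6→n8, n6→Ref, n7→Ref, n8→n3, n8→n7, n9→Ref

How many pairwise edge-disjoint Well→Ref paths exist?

Assign every edge capacity 1; by Menger, the answer equals the max flow.
Path Well→Ref (+1); total 1.
Path Well→n1→Ref (+1); total 2.
Path Well→n2→Ref (+1); total 3.
Path Well→n4→Ref (+1); total 4.
Path Well→n5→Ref (+1); total 5.
Path Well→n6→Ref (+1); total 6.
Path Well→n7→Ref (+1); total 7.
Path Well→n9→Ref (+1); total 8.
Path Well→n8→n3→Ref (+1); total 9.
No residual Well→Ref path; max flow = 9.
Certifying cut of size 9: {Well→Ref, Well→n1, Well→n2, Well→n4, Well→n5, Well→n6, Well→n7, Well→n8, Well→n9}.

9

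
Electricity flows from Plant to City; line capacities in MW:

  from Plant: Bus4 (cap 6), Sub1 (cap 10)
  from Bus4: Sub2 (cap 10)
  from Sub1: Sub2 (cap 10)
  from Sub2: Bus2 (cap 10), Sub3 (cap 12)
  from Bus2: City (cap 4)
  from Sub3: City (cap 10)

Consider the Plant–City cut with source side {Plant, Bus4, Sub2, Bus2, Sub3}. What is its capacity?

Edges leaving {Plant, Bus4, Sub2, Bus2, Sub3}: Plant→Sub1 (10), Bus2→City (4), Sub3→City (10).
Cut capacity = 10 + 4 + 10 = 24.

24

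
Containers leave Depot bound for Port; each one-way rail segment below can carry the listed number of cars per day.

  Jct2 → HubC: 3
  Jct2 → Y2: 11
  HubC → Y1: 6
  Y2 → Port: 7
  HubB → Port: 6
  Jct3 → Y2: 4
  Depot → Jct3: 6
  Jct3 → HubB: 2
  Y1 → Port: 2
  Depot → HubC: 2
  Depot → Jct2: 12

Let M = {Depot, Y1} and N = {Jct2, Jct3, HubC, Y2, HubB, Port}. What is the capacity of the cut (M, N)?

Edges leaving {Depot, Y1}: Depot→Jct2 (12), Depot→Jct3 (6), Depot→HubC (2), Y1→Port (2).
Cut capacity = 12 + 6 + 2 + 2 = 22.

22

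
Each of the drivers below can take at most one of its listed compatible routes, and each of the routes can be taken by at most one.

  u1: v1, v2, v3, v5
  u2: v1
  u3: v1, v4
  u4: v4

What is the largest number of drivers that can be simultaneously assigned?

3

Unit-capacity flow: source→left, listed edges, right→sink; max matching = max flow.
Augmenting path u1→v1 (+1); matched 1.
Augmenting path u3→v4 (+1); matched 2.
Augmenting path u2→v1→u1→v2 (+1); matched 3.
No augmenting path remains; maximum matching = 3.
König certificate: {u1, v1, v4} is a vertex cover of size 3 (every listed pair touches it), so no matching can be larger.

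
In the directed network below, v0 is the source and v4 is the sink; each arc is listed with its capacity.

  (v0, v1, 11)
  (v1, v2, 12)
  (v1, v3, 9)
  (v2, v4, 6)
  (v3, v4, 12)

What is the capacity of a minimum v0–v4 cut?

Augment v0→v1→v2→v4: bottleneck 6, flow now 6.
Augment v0→v1→v3→v4: bottleneck 5, flow now 11.
No augmenting path remains; maximum flow = 11.
By max-flow min-cut, the minimum cut capacity equals the max flow.
In the residual graph, reachable from v0: {v0}.
Min-cut edges: v0→v1 (11); capacity 11 = 11.

11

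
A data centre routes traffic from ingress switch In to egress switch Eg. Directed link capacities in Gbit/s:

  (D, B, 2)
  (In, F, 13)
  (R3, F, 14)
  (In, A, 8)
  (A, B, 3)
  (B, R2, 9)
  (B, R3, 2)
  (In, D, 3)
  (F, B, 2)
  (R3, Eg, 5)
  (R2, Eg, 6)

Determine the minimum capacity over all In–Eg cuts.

7

Augment In→A→B→R2→Eg: bottleneck 3, flow now 3.
Augment In→D→B→R2→Eg: bottleneck 2, flow now 5.
Augment In→F→B→R2→Eg: bottleneck 1, flow now 6.
Augment In→F→B→R3→Eg: bottleneck 1, flow now 7.
No augmenting path remains; maximum flow = 7.
By max-flow min-cut, the minimum cut capacity equals the max flow.
In the residual graph, reachable from In: {In, A, D, F}.
Min-cut edges: A→B (3), D→B (2), F→B (2); capacity 3 + 2 + 2 = 7.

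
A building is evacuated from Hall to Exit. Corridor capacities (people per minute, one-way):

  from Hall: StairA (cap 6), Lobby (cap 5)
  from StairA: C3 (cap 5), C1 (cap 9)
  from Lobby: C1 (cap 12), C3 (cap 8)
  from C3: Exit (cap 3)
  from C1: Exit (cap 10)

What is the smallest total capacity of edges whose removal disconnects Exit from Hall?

Augment Hall→StairA→C3→Exit: bottleneck 3, flow now 3.
Augment Hall→StairA→C1→Exit: bottleneck 3, flow now 6.
Augment Hall→Lobby→C1→Exit: bottleneck 5, flow now 11.
No augmenting path remains; maximum flow = 11.
By max-flow min-cut, the minimum cut capacity equals the max flow.
In the residual graph, reachable from Hall: {Hall}.
Min-cut edges: Hall→StairA (6), Hall→Lobby (5); capacity 6 + 5 = 11.

11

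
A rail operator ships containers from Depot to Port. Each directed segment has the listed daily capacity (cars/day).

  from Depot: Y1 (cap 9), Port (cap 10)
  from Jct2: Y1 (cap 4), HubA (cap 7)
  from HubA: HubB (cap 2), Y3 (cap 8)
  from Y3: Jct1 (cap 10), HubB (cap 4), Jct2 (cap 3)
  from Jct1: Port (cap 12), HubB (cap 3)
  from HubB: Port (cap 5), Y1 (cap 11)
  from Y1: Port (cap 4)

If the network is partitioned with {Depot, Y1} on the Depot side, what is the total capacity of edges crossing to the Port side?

Edges leaving {Depot, Y1}: Depot→Port (10), Y1→Port (4).
Cut capacity = 10 + 4 = 14.

14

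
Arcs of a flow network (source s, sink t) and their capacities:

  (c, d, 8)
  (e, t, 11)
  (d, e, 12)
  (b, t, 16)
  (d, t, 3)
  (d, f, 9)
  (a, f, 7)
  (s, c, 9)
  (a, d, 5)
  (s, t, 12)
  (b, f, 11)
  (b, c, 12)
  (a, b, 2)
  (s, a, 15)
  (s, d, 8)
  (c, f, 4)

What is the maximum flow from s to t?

28

Augment s→t: bottleneck 12, flow now 12.
Augment s→d→t: bottleneck 3, flow now 15.
Augment s→a→b→t: bottleneck 2, flow now 17.
Augment s→d→e→t: bottleneck 5, flow now 22.
Augment s→a→d→e→t: bottleneck 5, flow now 27.
Augment s→c→d→e→t: bottleneck 1, flow now 28.
No augmenting path remains; maximum flow = 28.
In the residual graph, reachable from s: {s, a, c, d, e, f}.
Min-cut edges: s→t (12), a→b (2), d→t (3), e→t (11); capacity 12 + 2 + 3 + 11 = 28.
This cut is saturated, so no flow can exceed 28.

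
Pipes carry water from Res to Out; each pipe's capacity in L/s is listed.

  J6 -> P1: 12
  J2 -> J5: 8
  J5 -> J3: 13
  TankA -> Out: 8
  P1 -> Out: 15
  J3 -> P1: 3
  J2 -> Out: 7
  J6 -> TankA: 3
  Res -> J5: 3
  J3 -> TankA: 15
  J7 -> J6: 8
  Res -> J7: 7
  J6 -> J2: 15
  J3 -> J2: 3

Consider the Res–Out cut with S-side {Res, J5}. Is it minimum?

Given cut capacity: 7 + 13 = 20.
Augment Res→J7→J6→J2→Out: bottleneck 7, flow now 7.
Augment Res→J5→J3→P1→Out: bottleneck 3, flow now 10.
No augmenting path remains; maximum flow = 10.
In the residual graph, reachable from Res: {Res}.
Min-cut edges: Res→J7 (7), Res→J5 (3); capacity 7 + 3 = 10.
Cut capacity 20 exceeds the max flow 10, so it is not minimum.

No — its capacity is 20, but the minimum cut has capacity 10.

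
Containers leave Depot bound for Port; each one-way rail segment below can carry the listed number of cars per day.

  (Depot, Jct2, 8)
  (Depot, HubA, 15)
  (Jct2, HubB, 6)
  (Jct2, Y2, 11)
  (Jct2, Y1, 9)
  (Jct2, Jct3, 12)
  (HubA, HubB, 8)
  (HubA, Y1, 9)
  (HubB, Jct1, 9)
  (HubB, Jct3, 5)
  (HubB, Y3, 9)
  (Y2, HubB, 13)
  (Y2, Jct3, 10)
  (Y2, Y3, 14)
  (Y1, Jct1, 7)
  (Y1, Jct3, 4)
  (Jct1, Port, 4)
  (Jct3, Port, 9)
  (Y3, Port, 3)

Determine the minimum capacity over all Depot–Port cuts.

Augment Depot→Jct2→Jct3→Port: bottleneck 8, flow now 8.
Augment Depot→HubA→HubB→Jct1→Port: bottleneck 4, flow now 12.
Augment Depot→HubA→HubB→Jct3→Port: bottleneck 1, flow now 13.
Augment Depot→HubA→HubB→Y3→Port: bottleneck 3, flow now 16.
No augmenting path remains; maximum flow = 16.
By max-flow min-cut, the minimum cut capacity equals the max flow.
In the residual graph, reachable from Depot: {Depot, Jct2, HubA, HubB, Y2, Y1, Jct1, Jct3, Y3}.
Min-cut edges: Jct1→Port (4), Jct3→Port (9), Y3→Port (3); capacity 4 + 9 + 3 = 16.

16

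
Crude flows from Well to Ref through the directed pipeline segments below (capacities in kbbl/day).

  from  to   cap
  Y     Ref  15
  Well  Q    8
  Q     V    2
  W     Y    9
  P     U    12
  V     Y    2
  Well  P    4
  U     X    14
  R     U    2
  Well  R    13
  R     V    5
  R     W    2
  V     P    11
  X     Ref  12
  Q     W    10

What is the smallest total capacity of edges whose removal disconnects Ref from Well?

Augment Well→P→U→X→Ref: bottleneck 4, flow now 4.
Augment Well→Q→V→Y→Ref: bottleneck 2, flow now 6.
Augment Well→Q→W→Y→Ref: bottleneck 6, flow now 12.
Augment Well→R→U→X→Ref: bottleneck 2, flow now 14.
Augment Well→R→W→Y→Ref: bottleneck 2, flow now 16.
Augment Well→R→V→P→U→X→Ref: bottleneck 5, flow now 21.
No augmenting path remains; maximum flow = 21.
By max-flow min-cut, the minimum cut capacity equals the max flow.
In the residual graph, reachable from Well: {Well, R}.
Min-cut edges: Well→P (4), Well→Q (8), R→U (2), R→V (5), R→W (2); capacity 4 + 8 + 2 + 5 + 2 = 21.

21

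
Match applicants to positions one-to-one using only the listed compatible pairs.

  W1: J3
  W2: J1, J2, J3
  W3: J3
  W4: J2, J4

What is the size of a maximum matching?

3

Unit-capacity flow: source→left, listed edges, right→sink; max matching = max flow.
Augmenting path W1→J3 (+1); matched 1.
Augmenting path W2→J1 (+1); matched 2.
Augmenting path W4→J2 (+1); matched 3.
No augmenting path remains; maximum matching = 3.
König certificate: {W2, W4, J3} is a vertex cover of size 3 (every listed pair touches it), so no matching can be larger.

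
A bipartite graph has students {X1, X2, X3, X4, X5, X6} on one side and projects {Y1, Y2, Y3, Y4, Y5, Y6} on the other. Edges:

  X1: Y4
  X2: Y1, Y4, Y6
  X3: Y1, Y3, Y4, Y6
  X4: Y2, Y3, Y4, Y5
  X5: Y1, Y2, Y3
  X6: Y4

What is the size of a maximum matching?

5

Unit-capacity flow: source→left, listed edges, right→sink; max matching = max flow.
Augmenting path X1→Y4 (+1); matched 1.
Augmenting path X2→Y1 (+1); matched 2.
Augmenting path X3→Y3 (+1); matched 3.
Augmenting path X4→Y2 (+1); matched 4.
Augmenting path X5→Y1→X2→Y6 (+1); matched 5.
No augmenting path remains; maximum matching = 5.
König certificate: {X2, X3, X4, X5, Y4} is a vertex cover of size 5 (every listed pair touches it), so no matching can be larger.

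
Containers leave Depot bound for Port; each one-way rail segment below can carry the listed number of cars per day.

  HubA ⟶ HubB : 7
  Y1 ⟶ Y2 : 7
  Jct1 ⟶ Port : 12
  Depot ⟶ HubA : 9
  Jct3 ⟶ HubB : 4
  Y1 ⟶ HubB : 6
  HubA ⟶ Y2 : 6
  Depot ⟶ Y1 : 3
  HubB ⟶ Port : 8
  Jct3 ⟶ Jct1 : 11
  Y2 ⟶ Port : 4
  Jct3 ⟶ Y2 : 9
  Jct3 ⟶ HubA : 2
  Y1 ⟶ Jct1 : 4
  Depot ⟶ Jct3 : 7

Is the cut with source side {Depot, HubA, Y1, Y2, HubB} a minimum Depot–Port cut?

No — its capacity is 23, but the minimum cut has capacity 19.

Given cut capacity: 7 + 4 + 4 + 8 = 23.
Augment Depot→HubA→Y2→Port: bottleneck 4, flow now 4.
Augment Depot→HubA→HubB→Port: bottleneck 5, flow now 9.
Augment Depot→Jct3→HubB→Port: bottleneck 3, flow now 12.
Augment Depot→Jct3→Jct1→Port: bottleneck 4, flow now 16.
Augment Depot→Y1→Jct1→Port: bottleneck 3, flow now 19.
No augmenting path remains; maximum flow = 19.
In the residual graph, reachable from Depot: {Depot}.
Min-cut edges: Depot→HubA (9), Depot→Jct3 (7), Depot→Y1 (3); capacity 9 + 7 + 3 = 19.
Cut capacity 23 exceeds the max flow 19, so it is not minimum.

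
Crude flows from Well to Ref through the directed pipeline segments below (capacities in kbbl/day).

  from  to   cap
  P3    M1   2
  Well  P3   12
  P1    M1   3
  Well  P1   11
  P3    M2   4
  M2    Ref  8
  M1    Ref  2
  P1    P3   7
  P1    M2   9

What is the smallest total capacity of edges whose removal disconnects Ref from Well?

10

Augment Well→P3→M1→Ref: bottleneck 2, flow now 2.
Augment Well→P3→M2→Ref: bottleneck 4, flow now 6.
Augment Well→P1→M2→Ref: bottleneck 4, flow now 10.
No augmenting path remains; maximum flow = 10.
By max-flow min-cut, the minimum cut capacity equals the max flow.
In the residual graph, reachable from Well: {Well, P3, P1, M1, M2}.
Min-cut edges: M1→Ref (2), M2→Ref (8); capacity 2 + 8 = 10.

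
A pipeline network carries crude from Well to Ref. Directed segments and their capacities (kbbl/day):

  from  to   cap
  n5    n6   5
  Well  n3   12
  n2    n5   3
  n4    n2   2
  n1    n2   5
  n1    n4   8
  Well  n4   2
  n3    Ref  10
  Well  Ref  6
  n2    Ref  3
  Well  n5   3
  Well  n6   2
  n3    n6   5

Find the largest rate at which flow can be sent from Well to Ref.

Augment Well→Ref: bottleneck 6, flow now 6.
Augment Well→n3→Ref: bottleneck 10, flow now 16.
Augment Well→n4→n2→Ref: bottleneck 2, flow now 18.
No augmenting path remains; maximum flow = 18.
In the residual graph, reachable from Well: {Well, n3, n5, n6}.
Min-cut edges: Well→n4 (2), Well→Ref (6), n3→Ref (10); capacity 2 + 6 + 10 = 18.
This cut is saturated, so no flow can exceed 18.

18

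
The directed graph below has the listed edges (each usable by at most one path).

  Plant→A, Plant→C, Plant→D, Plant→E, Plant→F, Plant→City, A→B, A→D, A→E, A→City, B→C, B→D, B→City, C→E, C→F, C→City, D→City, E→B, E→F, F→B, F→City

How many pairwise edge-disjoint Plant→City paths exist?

Assign every edge capacity 1; by Menger, the answer equals the max flow.
Path Plant→City (+1); total 1.
Path Plant→A→City (+1); total 2.
Path Plant→C→City (+1); total 3.
Path Plant→D→City (+1); total 4.
Path Plant→F→City (+1); total 5.
Path Plant→E→B→City (+1); total 6.
No residual Plant→City path; max flow = 6.
Certifying cut of size 6: {Plant→A, Plant→C, Plant→City, Plant→D, Plant→E, Plant→F}.

6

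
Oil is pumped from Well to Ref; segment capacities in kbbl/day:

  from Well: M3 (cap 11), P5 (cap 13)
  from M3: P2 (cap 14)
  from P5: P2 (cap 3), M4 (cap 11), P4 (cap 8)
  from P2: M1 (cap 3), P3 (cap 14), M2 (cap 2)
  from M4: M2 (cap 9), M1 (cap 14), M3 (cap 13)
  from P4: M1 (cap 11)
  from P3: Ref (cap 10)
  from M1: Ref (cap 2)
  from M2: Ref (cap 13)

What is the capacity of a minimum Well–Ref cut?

Augment Well→M3→P2→P3→Ref: bottleneck 10, flow now 10.
Augment Well→M3→P2→M1→Ref: bottleneck 1, flow now 11.
Augment Well→P5→P2→M1→Ref: bottleneck 1, flow now 12.
Augment Well→P5→P2→M2→Ref: bottleneck 2, flow now 14.
Augment Well→P5→M4→M2→Ref: bottleneck 9, flow now 23.
No augmenting path remains; maximum flow = 23.
By max-flow min-cut, the minimum cut capacity equals the max flow.
In the residual graph, reachable from Well: {Well, M3, P5, P2, M4, P4, P3, M1}.
Min-cut edges: P2→M2 (2), M4→M2 (9), P3→Ref (10), M1→Ref (2); capacity 2 + 9 + 10 + 2 = 23.

23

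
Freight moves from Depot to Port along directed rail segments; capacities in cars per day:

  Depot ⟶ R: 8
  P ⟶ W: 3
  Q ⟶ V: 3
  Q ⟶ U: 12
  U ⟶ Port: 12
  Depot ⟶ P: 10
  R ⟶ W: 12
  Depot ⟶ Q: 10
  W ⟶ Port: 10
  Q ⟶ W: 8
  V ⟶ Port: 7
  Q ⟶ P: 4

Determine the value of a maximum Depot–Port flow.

Augment Depot→P→W→Port: bottleneck 3, flow now 3.
Augment Depot→Q→U→Port: bottleneck 10, flow now 13.
Augment Depot→R→W→Port: bottleneck 7, flow now 20.
No augmenting path remains; maximum flow = 20.
In the residual graph, reachable from Depot: {Depot, P, R, W}.
Min-cut edges: Depot→Q (10), W→Port (10); capacity 10 + 10 = 20.
This cut is saturated, so no flow can exceed 20.

20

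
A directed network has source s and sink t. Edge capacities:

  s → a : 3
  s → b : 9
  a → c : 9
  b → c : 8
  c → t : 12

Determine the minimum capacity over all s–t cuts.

11

Augment s→a→c→t: bottleneck 3, flow now 3.
Augment s→b→c→t: bottleneck 8, flow now 11.
No augmenting path remains; maximum flow = 11.
By max-flow min-cut, the minimum cut capacity equals the max flow.
In the residual graph, reachable from s: {s, b}.
Min-cut edges: s→a (3), b→c (8); capacity 3 + 8 = 11.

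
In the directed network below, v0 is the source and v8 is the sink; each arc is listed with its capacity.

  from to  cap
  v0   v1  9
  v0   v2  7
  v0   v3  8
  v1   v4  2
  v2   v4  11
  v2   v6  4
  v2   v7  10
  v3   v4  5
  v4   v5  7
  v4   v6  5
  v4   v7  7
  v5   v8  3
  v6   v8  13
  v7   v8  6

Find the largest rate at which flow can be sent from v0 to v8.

Augment v0→v2→v6→v8: bottleneck 4, flow now 4.
Augment v0→v2→v7→v8: bottleneck 3, flow now 7.
Augment v0→v1→v4→v5→v8: bottleneck 2, flow now 9.
Augment v0→v3→v4→v5→v8: bottleneck 1, flow now 10.
Augment v0→v3→v4→v6→v8: bottleneck 4, flow now 14.
No augmenting path remains; maximum flow = 14.
In the residual graph, reachable from v0: {v0, v1, v3}.
Min-cut edges: v0→v2 (7), v1→v4 (2), v3→v4 (5); capacity 7 + 2 + 5 = 14.
This cut is saturated, so no flow can exceed 14.

14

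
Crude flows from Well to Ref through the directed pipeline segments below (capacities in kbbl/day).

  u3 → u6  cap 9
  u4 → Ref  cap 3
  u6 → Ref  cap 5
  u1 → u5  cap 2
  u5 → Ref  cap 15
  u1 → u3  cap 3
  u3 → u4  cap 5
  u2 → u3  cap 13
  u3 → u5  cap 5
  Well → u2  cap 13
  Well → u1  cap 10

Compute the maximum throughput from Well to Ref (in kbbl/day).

Augment Well→u1→u5→Ref: bottleneck 2, flow now 2.
Augment Well→u1→u3→u4→Ref: bottleneck 3, flow now 5.
Augment Well→u2→u3→u5→Ref: bottleneck 5, flow now 10.
Augment Well→u2→u3→u6→Ref: bottleneck 5, flow now 15.
No augmenting path remains; maximum flow = 15.
In the residual graph, reachable from Well: {Well, u1, u2, u3, u4, u6}.
Min-cut edges: u1→u5 (2), u3→u5 (5), u4→Ref (3), u6→Ref (5); capacity 2 + 5 + 3 + 5 = 15.
This cut is saturated, so no flow can exceed 15.

15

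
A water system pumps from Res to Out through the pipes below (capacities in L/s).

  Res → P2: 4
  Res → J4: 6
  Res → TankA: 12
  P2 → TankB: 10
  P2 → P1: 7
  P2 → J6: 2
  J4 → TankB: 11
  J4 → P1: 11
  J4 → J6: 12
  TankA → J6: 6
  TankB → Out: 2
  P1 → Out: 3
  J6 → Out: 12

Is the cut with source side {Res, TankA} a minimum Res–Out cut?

Yes — it is a minimum cut (capacity 16).

Given cut capacity: 4 + 6 + 6 = 16.
Augment Res→P2→TankB→Out: bottleneck 2, flow now 2.
Augment Res→P2→P1→Out: bottleneck 2, flow now 4.
Augment Res→J4→P1→Out: bottleneck 1, flow now 5.
Augment Res→J4→J6→Out: bottleneck 5, flow now 10.
Augment Res→TankA→J6→Out: bottleneck 6, flow now 16.
No augmenting path remains; maximum flow = 16.
Cut capacity 16 equals the max flow, so it is a minimum cut.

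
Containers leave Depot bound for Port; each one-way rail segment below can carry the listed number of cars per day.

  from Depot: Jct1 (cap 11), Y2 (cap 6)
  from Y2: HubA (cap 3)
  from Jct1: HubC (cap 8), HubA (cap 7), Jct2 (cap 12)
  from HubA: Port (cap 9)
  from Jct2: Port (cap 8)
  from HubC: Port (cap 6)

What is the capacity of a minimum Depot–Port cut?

Augment Depot→Y2→HubA→Port: bottleneck 3, flow now 3.
Augment Depot→Jct1→HubA→Port: bottleneck 6, flow now 9.
Augment Depot→Jct1→Jct2→Port: bottleneck 5, flow now 14.
No augmenting path remains; maximum flow = 14.
By max-flow min-cut, the minimum cut capacity equals the max flow.
In the residual graph, reachable from Depot: {Depot, Y2}.
Min-cut edges: Depot→Jct1 (11), Y2→HubA (3); capacity 11 + 3 = 14.

14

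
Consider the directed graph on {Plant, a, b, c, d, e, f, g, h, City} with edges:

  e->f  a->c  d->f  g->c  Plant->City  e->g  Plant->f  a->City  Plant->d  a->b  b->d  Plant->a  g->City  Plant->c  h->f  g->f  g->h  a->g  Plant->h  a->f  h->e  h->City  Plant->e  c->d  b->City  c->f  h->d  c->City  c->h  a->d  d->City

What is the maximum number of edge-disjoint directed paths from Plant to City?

6

Assign every edge capacity 1; by Menger, the answer equals the max flow.
Path Plant→City (+1); total 1.
Path Plant→a→City (+1); total 2.
Path Plant→c→City (+1); total 3.
Path Plant→d→City (+1); total 4.
Path Plant→h→City (+1); total 5.
Path Plant→e→g→City (+1); total 6.
No residual Plant→City path; max flow = 6.
Certifying cut of size 6: {Plant→City, Plant→a, Plant→c, Plant→d, Plant→e, Plant→h}.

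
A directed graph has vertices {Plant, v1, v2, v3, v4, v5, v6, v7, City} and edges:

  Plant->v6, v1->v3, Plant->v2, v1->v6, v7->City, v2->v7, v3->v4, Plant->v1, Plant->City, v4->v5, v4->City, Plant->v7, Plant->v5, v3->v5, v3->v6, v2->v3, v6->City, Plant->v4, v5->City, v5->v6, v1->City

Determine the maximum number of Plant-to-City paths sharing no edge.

Assign every edge capacity 1; by Menger, the answer equals the max flow.
Path Plant→City (+1); total 1.
Path Plant→v1→City (+1); total 2.
Path Plant→v4→City (+1); total 3.
Path Plant→v5→City (+1); total 4.
Path Plant→v6→City (+1); total 5.
Path Plant→v7→City (+1); total 6.
No residual Plant→City path; max flow = 6.
Certifying cut of size 6: {Plant→City, Plant→v1, v4→City, v5→City, v6→City, v7→City}.

6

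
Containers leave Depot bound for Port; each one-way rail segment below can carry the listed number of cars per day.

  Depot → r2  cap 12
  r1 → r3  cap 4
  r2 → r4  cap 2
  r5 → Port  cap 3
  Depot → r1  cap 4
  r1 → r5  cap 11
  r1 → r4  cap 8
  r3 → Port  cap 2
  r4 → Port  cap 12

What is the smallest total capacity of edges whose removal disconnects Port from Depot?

Augment Depot→r1→r3→Port: bottleneck 2, flow now 2.
Augment Depot→r1→r4→Port: bottleneck 2, flow now 4.
Augment Depot→r2→r4→Port: bottleneck 2, flow now 6.
No augmenting path remains; maximum flow = 6.
By max-flow min-cut, the minimum cut capacity equals the max flow.
In the residual graph, reachable from Depot: {Depot, r2}.
Min-cut edges: Depot→r1 (4), r2→r4 (2); capacity 4 + 2 = 6.

6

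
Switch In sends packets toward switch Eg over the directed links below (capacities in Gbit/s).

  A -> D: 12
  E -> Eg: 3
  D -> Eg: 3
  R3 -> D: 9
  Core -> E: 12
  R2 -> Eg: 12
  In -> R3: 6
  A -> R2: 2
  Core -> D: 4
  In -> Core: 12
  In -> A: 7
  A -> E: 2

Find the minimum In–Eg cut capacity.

8

Augment In→A→D→Eg: bottleneck 3, flow now 3.
Augment In→A→R2→Eg: bottleneck 2, flow now 5.
Augment In→A→E→Eg: bottleneck 2, flow now 7.
Augment In→Core→E→Eg: bottleneck 1, flow now 8.
No augmenting path remains; maximum flow = 8.
By max-flow min-cut, the minimum cut capacity equals the max flow.
In the residual graph, reachable from In: {In, A, Core, R3, D, E}.
Min-cut edges: A→R2 (2), D→Eg (3), E→Eg (3); capacity 2 + 3 + 3 = 8.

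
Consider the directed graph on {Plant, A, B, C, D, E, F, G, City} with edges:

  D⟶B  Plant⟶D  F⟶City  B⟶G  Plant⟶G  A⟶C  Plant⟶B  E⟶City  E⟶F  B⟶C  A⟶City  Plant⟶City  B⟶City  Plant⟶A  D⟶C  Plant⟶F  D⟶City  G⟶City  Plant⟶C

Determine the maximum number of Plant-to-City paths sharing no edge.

6

Assign every edge capacity 1; by Menger, the answer equals the max flow.
Path Plant→City (+1); total 1.
Path Plant→A→City (+1); total 2.
Path Plant→B→City (+1); total 3.
Path Plant→D→City (+1); total 4.
Path Plant→F→City (+1); total 5.
Path Plant→G→City (+1); total 6.
No residual Plant→City path; max flow = 6.
Certifying cut of size 6: {Plant→A, Plant→B, Plant→City, Plant→D, Plant→F, Plant→G}.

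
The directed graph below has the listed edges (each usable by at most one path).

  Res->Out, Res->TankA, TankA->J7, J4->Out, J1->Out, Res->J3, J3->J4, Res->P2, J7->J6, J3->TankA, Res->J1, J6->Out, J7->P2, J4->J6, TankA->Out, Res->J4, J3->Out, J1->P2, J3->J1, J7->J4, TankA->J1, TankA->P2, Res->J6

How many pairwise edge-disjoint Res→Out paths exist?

Assign every edge capacity 1; by Menger, the answer equals the max flow.
Path Res→Out (+1); total 1.
Path Res→J3→Out (+1); total 2.
Path Res→J1→Out (+1); total 3.
Path Res→TankA→Out (+1); total 4.
Path Res→J4→Out (+1); total 5.
Path Res→J6→Out (+1); total 6.
No residual Res→Out path; max flow = 6.
Certifying cut of size 6: {Res→J1, Res→J3, Res→J4, Res→J6, Res→Out, Res→TankA}.

6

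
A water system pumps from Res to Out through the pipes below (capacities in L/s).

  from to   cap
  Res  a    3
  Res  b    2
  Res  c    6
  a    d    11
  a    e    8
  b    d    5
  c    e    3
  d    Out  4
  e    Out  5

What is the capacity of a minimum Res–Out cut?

8

Augment Res→a→d→Out: bottleneck 3, flow now 3.
Augment Res→b→d→Out: bottleneck 1, flow now 4.
Augment Res→c→e→Out: bottleneck 3, flow now 7.
Augment Res→b→d→a→e→Out: bottleneck 1, flow now 8. (uses reverse residual edge)
No augmenting path remains; maximum flow = 8.
By max-flow min-cut, the minimum cut capacity equals the max flow.
In the residual graph, reachable from Res: {Res, c}.
Min-cut edges: Res→a (3), Res→b (2), c→e (3); capacity 3 + 2 + 3 = 8.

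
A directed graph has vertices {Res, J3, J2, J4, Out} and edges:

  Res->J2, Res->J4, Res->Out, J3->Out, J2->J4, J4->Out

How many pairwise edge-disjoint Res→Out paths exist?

2

Assign every edge capacity 1; by Menger, the answer equals the max flow.
Path Res→Out (+1); total 1.
Path Res→J4→Out (+1); total 2.
No residual Res→Out path; max flow = 2.
Certifying cut of size 2: {J4→Out, Res→Out}.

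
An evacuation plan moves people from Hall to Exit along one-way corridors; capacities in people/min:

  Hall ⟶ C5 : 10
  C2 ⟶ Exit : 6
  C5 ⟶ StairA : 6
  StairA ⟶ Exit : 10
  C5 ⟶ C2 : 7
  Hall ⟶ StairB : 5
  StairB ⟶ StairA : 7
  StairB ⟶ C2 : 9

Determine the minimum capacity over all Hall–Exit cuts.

Augment Hall→C5→C2→Exit: bottleneck 6, flow now 6.
Augment Hall→C5→StairA→Exit: bottleneck 4, flow now 10.
Augment Hall→StairB→StairA→Exit: bottleneck 5, flow now 15.
No augmenting path remains; maximum flow = 15.
By max-flow min-cut, the minimum cut capacity equals the max flow.
In the residual graph, reachable from Hall: {Hall}.
Min-cut edges: Hall→C5 (10), Hall→StairB (5); capacity 10 + 5 = 15.

15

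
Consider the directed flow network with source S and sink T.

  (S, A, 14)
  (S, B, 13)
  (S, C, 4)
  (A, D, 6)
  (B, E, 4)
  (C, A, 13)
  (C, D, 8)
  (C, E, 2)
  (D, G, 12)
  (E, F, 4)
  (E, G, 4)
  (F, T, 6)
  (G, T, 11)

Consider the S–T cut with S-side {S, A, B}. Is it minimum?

Yes — it is a minimum cut (capacity 14).

Given cut capacity: 4 + 6 + 4 = 14.
Augment S→A→D→G→T: bottleneck 6, flow now 6.
Augment S→B→E→F→T: bottleneck 4, flow now 10.
Augment S→C→D→G→T: bottleneck 4, flow now 14.
No augmenting path remains; maximum flow = 14.
Cut capacity 14 equals the max flow, so it is a minimum cut.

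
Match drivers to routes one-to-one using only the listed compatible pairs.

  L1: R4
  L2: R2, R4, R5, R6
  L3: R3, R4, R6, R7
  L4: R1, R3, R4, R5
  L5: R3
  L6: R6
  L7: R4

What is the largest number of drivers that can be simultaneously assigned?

6

Unit-capacity flow: source→left, listed edges, right→sink; max matching = max flow.
Augmenting path L1→R4 (+1); matched 1.
Augmenting path L2→R2 (+1); matched 2.
Augmenting path L3→R3 (+1); matched 3.
Augmenting path L4→R1 (+1); matched 4.
Augmenting path L6→R6 (+1); matched 5.
Augmenting path L5→R3→L3→R7 (+1); matched 6.
No augmenting path remains; maximum matching = 6.
König certificate: {L2, L3, L4, L5, L6, R4} is a vertex cover of size 6 (every listed pair touches it), so no matching can be larger.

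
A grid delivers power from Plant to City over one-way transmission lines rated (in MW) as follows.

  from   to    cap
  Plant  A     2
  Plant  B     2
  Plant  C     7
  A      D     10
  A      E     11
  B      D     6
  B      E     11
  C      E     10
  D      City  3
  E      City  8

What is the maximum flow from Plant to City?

11

Augment Plant→A→D→City: bottleneck 2, flow now 2.
Augment Plant→B→D→City: bottleneck 1, flow now 3.
Augment Plant→B→E→City: bottleneck 1, flow now 4.
Augment Plant→C→E→City: bottleneck 7, flow now 11.
No augmenting path remains; maximum flow = 11.
In the residual graph, reachable from Plant: {Plant}.
Min-cut edges: Plant→A (2), Plant→B (2), Plant→C (7); capacity 2 + 2 + 7 = 11.
This cut is saturated, so no flow can exceed 11.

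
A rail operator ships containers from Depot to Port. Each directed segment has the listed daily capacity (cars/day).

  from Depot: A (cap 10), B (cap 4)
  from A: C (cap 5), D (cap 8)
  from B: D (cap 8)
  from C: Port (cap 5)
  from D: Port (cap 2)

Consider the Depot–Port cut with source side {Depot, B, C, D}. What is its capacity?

Edges leaving {Depot, B, C, D}: Depot→A (10), C→Port (5), D→Port (2).
Cut capacity = 10 + 5 + 2 = 17.

17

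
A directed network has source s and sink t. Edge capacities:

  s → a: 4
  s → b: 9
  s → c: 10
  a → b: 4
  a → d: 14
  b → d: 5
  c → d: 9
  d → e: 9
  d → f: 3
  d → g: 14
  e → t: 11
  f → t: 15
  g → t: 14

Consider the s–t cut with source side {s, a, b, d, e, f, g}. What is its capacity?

50

Edges leaving {s, a, b, d, e, f, g}: s→c (10), e→t (11), f→t (15), g→t (14).
Cut capacity = 10 + 11 + 15 + 14 = 50.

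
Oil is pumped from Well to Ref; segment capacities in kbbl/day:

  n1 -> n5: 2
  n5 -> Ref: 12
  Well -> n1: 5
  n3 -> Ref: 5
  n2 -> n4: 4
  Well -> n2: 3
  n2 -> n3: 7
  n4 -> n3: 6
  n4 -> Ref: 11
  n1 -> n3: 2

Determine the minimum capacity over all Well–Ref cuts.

Augment Well→n1→n3→Ref: bottleneck 2, flow now 2.
Augment Well→n1→n5→Ref: bottleneck 2, flow now 4.
Augment Well→n2→n3→Ref: bottleneck 3, flow now 7.
No augmenting path remains; maximum flow = 7.
By max-flow min-cut, the minimum cut capacity equals the max flow.
In the residual graph, reachable from Well: {Well, n1}.
Min-cut edges: Well→n2 (3), n1→n3 (2), n1→n5 (2); capacity 3 + 2 + 2 = 7.

7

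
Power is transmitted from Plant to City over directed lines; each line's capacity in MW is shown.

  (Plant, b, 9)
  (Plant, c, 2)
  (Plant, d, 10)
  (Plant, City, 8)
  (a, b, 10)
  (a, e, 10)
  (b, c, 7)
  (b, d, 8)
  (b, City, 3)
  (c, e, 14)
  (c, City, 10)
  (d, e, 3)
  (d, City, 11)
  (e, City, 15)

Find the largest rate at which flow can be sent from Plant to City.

29

Augment Plant→City: bottleneck 8, flow now 8.
Augment Plant→b→City: bottleneck 3, flow now 11.
Augment Plant→c→City: bottleneck 2, flow now 13.
Augment Plant→d→City: bottleneck 10, flow now 23.
Augment Plant→b→c→City: bottleneck 6, flow now 29.
No augmenting path remains; maximum flow = 29.
In the residual graph, reachable from Plant: {Plant}.
Min-cut edges: Plant→b (9), Plant→c (2), Plant→d (10), Plant→City (8); capacity 9 + 2 + 10 + 8 = 29.
This cut is saturated, so no flow can exceed 29.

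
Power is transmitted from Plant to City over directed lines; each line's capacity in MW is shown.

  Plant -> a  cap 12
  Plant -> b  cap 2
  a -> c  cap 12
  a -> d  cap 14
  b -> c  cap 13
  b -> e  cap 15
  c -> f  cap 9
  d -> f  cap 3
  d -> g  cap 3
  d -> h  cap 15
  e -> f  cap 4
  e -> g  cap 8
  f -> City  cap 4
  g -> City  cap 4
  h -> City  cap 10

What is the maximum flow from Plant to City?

14

Augment Plant→a→c→f→City: bottleneck 4, flow now 4.
Augment Plant→a→d→g→City: bottleneck 3, flow now 7.
Augment Plant→a→d→h→City: bottleneck 5, flow now 12.
Augment Plant→b→e→g→City: bottleneck 1, flow now 13.
Augment Plant→b→c→a→d→h→City: bottleneck 1, flow now 14. (uses reverse residual edge)
No augmenting path remains; maximum flow = 14.
In the residual graph, reachable from Plant: {Plant}.
Min-cut edges: Plant→a (12), Plant→b (2); capacity 12 + 2 = 14.
This cut is saturated, so no flow can exceed 14.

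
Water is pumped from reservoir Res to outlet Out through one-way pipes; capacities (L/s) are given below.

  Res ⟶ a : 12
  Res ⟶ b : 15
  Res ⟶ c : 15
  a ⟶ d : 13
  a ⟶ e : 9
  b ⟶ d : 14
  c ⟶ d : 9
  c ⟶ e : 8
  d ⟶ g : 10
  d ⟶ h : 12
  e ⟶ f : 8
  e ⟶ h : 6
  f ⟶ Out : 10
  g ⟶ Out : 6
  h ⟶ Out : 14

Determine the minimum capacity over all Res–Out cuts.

28

Augment Res→a→d→g→Out: bottleneck 6, flow now 6.
Augment Res→a→d→h→Out: bottleneck 6, flow now 12.
Augment Res→b→d→h→Out: bottleneck 6, flow now 18.
Augment Res→c→e→f→Out: bottleneck 8, flow now 26.
Augment Res→b→d→a→e→h→Out: bottleneck 2, flow now 28. (uses reverse residual edge)
No augmenting path remains; maximum flow = 28.
By max-flow min-cut, the minimum cut capacity equals the max flow.
In the residual graph, reachable from Res: {Res, a, b, c, d, e, g, h}.
Min-cut edges: e→f (8), g→Out (6), h→Out (14); capacity 8 + 6 + 14 = 28.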